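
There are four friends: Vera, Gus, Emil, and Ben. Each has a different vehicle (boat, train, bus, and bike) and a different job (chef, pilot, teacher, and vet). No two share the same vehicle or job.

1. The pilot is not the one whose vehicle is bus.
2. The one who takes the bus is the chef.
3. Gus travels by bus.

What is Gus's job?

chef

With clues 1–3, pilot, teacher, and vet are impossible for Gus's job.
That leaves chef.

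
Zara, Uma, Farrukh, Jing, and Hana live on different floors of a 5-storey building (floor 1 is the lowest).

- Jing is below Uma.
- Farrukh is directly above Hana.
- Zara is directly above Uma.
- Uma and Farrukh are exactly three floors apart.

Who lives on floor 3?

With clues 1–3, Hana and Uma are ruled out for floor 3.
With clues 1–4, Farrukh and Jing are ruled out for floor 3.
So floor 3 is Zara.

Zara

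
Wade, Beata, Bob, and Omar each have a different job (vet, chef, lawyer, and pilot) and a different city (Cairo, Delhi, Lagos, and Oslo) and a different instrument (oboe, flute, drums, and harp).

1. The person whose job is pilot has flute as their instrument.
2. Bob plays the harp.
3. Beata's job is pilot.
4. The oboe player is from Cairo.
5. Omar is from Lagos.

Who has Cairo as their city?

With clues 1–4, Beata and Bob are impossible for the one with city Cairo.
With clues 1–5, Omar is impossible for the one with city Cairo.
That leaves Wade.

Wade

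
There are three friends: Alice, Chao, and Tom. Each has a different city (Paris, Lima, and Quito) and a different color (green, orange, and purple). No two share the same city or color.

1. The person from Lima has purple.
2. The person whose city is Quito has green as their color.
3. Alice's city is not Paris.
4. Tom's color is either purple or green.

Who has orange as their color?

Chao

With clues 1–3, Alice is impossible for the one with color orange.
With clues 1–4, Tom is impossible for the one with color orange.
That leaves Chao.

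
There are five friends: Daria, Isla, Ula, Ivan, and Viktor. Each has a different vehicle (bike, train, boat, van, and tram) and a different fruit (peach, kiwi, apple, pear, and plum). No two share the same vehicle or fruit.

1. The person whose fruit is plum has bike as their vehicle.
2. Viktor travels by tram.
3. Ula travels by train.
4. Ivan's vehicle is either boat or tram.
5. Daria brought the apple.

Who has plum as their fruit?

Isla

With clues 1–2, Viktor is impossible for the one with fruit plum.
With clues 1–3, Ula is impossible for the one with fruit plum.
With clues 1–4, Ivan is impossible for the one with fruit plum.
With clues 1–5, Daria is impossible for the one with fruit plum.
That leaves Isla.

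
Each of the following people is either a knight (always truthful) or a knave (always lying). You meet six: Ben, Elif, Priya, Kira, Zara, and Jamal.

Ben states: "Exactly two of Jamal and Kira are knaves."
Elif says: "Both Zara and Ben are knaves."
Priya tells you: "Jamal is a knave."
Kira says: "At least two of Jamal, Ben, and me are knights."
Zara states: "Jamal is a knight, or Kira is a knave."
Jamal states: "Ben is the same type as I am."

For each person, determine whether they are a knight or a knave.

Consider Ben. Suppose Ben is a knave.
Then whichever role Jamal has, Jamal's statement has the wrong truth value — contradiction.
So Ben is a knight.
With that fixed, Elif's statement is false, so Elif is a knave.
Consider Priya. Suppose Priya is a knave.
Then no assignment of the remaining roles makes every statement match its speaker's type — contradiction.
So Priya is a knight.
Consider Kira. Suppose Kira is a knight.
Then Ben's statement comes out false, contradicting Ben being a knight.
So Kira is a knave.
With that fixed, Zara's statement is true, so Zara is a knight.
Consider Jamal. Suppose Jamal is a knight.
Then Ben's statement comes out false, contradicting Ben being a knight.
So Jamal is a knave.

Ben: knight, Elif: knave, Priya: knight, Kira: knave, Zara: knight, Jamal: knave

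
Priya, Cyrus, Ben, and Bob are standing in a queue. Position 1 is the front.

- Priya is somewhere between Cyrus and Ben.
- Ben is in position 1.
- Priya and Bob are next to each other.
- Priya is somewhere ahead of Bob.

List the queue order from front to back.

From clue 1: Priya is in {2,3}.
From clues 1–2: Ben → position 1.
From clues 1–3: Cyrus → position 4.
From clues 1–4: Priya → position 2, Bob → position 3.

Ben, Priya, Bob, Cyrus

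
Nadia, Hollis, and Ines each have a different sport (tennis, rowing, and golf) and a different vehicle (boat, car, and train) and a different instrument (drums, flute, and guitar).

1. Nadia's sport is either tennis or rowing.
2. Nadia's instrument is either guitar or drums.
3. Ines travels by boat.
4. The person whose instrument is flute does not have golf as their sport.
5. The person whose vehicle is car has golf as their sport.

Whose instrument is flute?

With clues 1–2, Nadia is impossible for the one with instrument flute.
With clues 1–5, Hollis is impossible for the one with instrument flute.
That leaves Ines.

Ines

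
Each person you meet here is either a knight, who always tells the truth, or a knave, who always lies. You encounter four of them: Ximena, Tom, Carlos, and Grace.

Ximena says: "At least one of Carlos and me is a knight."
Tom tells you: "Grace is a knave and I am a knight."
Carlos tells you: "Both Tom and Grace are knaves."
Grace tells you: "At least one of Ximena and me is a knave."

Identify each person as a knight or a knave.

Consider Ximena. Suppose Ximena is a knight.
Then whichever role Grace has, Grace's statement has the wrong truth value — contradiction.
So Ximena is a knave.
With that fixed, Grace's statement is true, so Grace is a knight.
With that fixed, Tom's statement is false, so Tom is a knave.
With that fixed, Carlos's statement is false, so Carlos is a knave.

Ximena: knave, Tom: knave, Carlos: knave, Grace: knight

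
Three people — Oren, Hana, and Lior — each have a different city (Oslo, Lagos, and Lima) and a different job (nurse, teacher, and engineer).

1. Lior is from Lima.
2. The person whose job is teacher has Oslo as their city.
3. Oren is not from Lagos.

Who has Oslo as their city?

Clue 1 rules out Lior for the one with city Oslo.
With clues 1–3, Hana is impossible for the one with city Oslo.
That leaves Oren.

Oren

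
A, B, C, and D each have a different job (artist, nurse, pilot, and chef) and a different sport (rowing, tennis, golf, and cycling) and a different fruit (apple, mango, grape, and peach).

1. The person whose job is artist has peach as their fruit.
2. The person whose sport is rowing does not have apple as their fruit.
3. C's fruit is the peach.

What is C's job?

artist

With clues 1–3, chef, nurse, and pilot are impossible for C's job.
That leaves artist.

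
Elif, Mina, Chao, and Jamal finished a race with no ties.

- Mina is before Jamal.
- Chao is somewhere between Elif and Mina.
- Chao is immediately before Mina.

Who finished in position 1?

Elif

With clue 1, Jamal is ruled out for place 1.
With clues 1–2, Chao is ruled out for place 1.
With clues 1–3, Mina is ruled out for place 1.
So place 1 is Elif.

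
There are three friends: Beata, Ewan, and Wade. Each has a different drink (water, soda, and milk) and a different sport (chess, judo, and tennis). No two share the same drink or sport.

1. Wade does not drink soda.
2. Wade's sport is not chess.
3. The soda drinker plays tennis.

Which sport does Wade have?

With clues 1–2, chess is impossible for Wade's sport.
With clues 1–3, tennis is impossible for Wade's sport.
That leaves judo.

judo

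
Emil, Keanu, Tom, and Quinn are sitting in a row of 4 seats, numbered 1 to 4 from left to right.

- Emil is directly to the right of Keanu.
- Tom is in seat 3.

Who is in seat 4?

Quinn

With clue 1, Keanu is ruled out for seat 4.
With clues 1–2, Emil and Tom are ruled out for seat 4.
So seat 4 is Quinn.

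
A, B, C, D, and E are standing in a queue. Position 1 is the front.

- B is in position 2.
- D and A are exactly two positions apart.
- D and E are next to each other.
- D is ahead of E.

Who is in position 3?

D

With clue 1, B is ruled out for position 3.
With clues 1–2, C and E are ruled out for position 3.
With clues 1–4, A is ruled out for position 3.
So position 3 is D.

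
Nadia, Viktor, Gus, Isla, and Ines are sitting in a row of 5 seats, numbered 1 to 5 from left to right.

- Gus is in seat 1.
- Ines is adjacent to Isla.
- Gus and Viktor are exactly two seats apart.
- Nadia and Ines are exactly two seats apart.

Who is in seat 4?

Ines

With clue 1, Gus is ruled out for seat 4.
With clues 1–3, Nadia and Viktor are ruled out for seat 4.
With clues 1–4, Isla is ruled out for seat 4.
So seat 4 is Ines.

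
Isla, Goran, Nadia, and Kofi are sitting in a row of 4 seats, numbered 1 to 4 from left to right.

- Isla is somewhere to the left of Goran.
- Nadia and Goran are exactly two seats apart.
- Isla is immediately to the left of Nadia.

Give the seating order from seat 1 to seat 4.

Isla, Nadia, Kofi, Goran

From clue 1: Isla is in {1,2,3}.
From clues 1–3: Isla → seat 1, Nadia → seat 2, Kofi → seat 3, Goran → seat 4.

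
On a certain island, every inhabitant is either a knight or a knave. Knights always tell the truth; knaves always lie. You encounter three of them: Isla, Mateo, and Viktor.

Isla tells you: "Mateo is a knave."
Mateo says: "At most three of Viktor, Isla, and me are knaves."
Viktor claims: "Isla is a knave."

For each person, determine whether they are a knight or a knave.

Isla: knave, Mateo: knight, Viktor: knight

Regardless of anyone's role, Mateo's statement is true, so Mateo is a knight.
With that fixed, Isla's statement is false, so Isla is a knave.
With that fixed, Viktor's statement is true, so Viktor is a knight.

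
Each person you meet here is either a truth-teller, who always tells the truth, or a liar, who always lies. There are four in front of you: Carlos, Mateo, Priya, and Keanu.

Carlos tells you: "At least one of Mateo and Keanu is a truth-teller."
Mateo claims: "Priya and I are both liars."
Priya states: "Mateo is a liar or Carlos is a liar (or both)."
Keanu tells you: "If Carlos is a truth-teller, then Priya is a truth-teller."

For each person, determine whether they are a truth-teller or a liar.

Carlos: truth-teller, Mateo: liar, Priya: truth-teller, Keanu: truth-teller

Consider Carlos. Suppose Carlos is a liar.
Then no assignment of the remaining roles makes every statement match its speaker's type — contradiction.
So Carlos is a truth-teller.
Consider Mateo. Suppose Mateo is a truth-teller.
Then Mateo's own statement would have to be true, but it can't be — contradiction.
So Mateo is a liar.
With that fixed, Priya's statement is true, so Priya is a truth-teller.
With that fixed, Keanu's statement is true, so Keanu is a truth-teller.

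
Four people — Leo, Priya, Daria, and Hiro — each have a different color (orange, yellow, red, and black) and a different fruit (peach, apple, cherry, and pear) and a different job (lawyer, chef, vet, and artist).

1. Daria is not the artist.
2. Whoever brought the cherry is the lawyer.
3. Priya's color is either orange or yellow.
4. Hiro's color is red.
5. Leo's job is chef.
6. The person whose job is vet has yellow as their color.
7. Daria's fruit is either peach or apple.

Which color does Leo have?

black

With clues 1–4, red is impossible for Leo's color.
With clues 1–6, yellow is impossible for Leo's color.
With clues 1–7, orange is impossible for Leo's color.
That leaves black.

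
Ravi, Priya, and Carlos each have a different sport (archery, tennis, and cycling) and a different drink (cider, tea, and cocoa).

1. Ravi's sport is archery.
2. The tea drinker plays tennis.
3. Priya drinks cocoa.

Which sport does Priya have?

cycling

Clue 1 rules out archery for Priya's sport.
With clues 1–3, tennis is impossible for Priya's sport.
That leaves cycling.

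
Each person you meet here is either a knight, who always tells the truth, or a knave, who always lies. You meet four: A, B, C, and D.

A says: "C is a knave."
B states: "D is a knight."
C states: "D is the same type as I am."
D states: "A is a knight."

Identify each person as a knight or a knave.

Consider A. Suppose A is a knave.
Then no assignment of the remaining roles makes every statement match its speaker's type — contradiction.
So A is a knight.
With that fixed, D's statement is true, so D is a knight.
With that fixed, B's statement is true, so B is a knight.
Consider C. Suppose C is a knight.
Then A's statement comes out false, contradicting A being a knight.
So C is a knave.

A: knight, B: knight, C: knave, D: knight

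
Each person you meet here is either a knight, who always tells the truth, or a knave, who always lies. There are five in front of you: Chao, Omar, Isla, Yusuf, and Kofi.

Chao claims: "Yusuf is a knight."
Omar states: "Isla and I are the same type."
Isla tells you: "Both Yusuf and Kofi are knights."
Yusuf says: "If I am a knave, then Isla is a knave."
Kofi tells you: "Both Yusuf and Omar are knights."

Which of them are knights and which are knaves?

Consider Chao. Suppose Chao is a knave.
Then no assignment of the remaining roles makes every statement match its speaker's type — contradiction.
So Chao is a knight.
Consider Omar. Suppose Omar is a knave.
Then no assignment of the remaining roles makes every statement match its speaker's type — contradiction.
So Omar is a knight.
Consider Isla. Suppose Isla is a knave.
Then Omar's statement comes out false, contradicting Omar being a knight.
So Isla is a knight.
Consider Yusuf. Suppose Yusuf is a knave.
Then Chao's statement comes out false, contradicting Chao being a knight.
So Yusuf is a knight.
With that fixed, Kofi's statement is true, so Kofi is a knight.

Chao: knight, Omar: knight, Isla: knight, Yusuf: knight, Kofi: knight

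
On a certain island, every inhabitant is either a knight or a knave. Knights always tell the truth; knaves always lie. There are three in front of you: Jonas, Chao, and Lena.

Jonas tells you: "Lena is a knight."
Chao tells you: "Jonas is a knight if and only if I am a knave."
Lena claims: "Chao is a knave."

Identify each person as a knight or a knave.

Consider Jonas. Suppose Jonas is a knight.
Then whichever role Chao has, Chao's statement has the wrong truth value — contradiction.
So Jonas is a knave.
Consider Chao. Suppose Chao is a knave.
Then no assignment of the remaining roles makes every statement match its speaker's type — contradiction.
So Chao is a knight.
With that fixed, Lena's statement is false, so Lena is a knave.

Jonas: knave, Chao: knight, Lena: knave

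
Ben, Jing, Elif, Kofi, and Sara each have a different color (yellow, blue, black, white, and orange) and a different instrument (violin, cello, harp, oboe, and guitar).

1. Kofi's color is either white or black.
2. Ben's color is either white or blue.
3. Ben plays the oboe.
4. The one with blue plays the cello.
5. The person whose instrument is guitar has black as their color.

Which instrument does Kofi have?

With clues 1–3, oboe is impossible for Kofi's instrument.
With clues 1–4, cello is impossible for Kofi's instrument.
With clues 1–5, harp and violin are impossible for Kofi's instrument.
That leaves guitar.

guitar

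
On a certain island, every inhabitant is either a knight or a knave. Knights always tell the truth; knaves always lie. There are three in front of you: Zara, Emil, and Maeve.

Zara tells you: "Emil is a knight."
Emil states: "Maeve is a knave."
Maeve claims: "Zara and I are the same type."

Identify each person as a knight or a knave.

Zara: knight, Emil: knight, Maeve: knave

Consider Zara. Suppose Zara is a knave.
Then whichever role Maeve has, Maeve's statement has the wrong truth value — contradiction.
So Zara is a knight.
Consider Emil. Suppose Emil is a knave.
Then Zara's statement comes out false, contradicting Zara being a knight.
So Emil is a knight.
Consider Maeve. Suppose Maeve is a knight.
Then Emil's statement comes out false, contradicting Emil being a knight.
So Maeve is a knave.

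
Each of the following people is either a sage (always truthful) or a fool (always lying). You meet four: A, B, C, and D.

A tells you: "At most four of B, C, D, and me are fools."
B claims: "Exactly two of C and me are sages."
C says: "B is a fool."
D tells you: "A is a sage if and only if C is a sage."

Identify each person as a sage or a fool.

Regardless of anyone's role, A's statement is true, so A is a sage.
Consider B. Suppose B is a sage.
Then no assignment of the remaining roles makes every statement match its speaker's type — contradiction.
So B is a fool.
With that fixed, C's statement is true, so C is a sage.
With that fixed, D's statement is true, so D is a sage.

A: sage, B: fool, C: sage, D: sage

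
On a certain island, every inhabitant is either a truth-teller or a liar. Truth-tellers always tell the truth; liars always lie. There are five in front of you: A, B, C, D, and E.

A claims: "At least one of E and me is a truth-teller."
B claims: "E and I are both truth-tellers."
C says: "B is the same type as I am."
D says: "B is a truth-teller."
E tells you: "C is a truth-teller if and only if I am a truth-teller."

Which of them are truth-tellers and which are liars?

A: truth-teller, B: truth-teller, C: truth-teller, D: truth-teller, E: truth-teller

Consider A. Suppose A is a liar.
Then no assignment of the remaining roles makes every statement match its speaker's type — contradiction.
So A is a truth-teller.
Consider B. Suppose B is a liar.
Then whichever role C has, C's statement has the wrong truth value — contradiction.
So B is a truth-teller.
With that fixed, D's statement is true, so D is a truth-teller.
Consider C. Suppose C is a liar.
Then whichever role E has, E's statement has the wrong truth value — contradiction.
So C is a truth-teller.
Consider E. Suppose E is a liar.
Then B's statement comes out false, contradicting B being a truth-teller.
So E is a truth-teller.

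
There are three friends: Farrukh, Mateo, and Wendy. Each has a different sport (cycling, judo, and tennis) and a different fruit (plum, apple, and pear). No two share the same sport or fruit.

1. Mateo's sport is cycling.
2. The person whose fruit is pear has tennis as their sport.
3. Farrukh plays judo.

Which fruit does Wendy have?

pear

With clues 1–3, apple and plum are impossible for Wendy's fruit.
That leaves pear.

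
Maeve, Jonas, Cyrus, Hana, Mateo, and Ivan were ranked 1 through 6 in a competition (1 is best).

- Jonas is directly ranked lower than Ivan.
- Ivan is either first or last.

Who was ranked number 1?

Ivan

With clue 1, Jonas is ruled out for rank 1.
With clues 1–2, Cyrus, Hana, Maeve, and Mateo are ruled out for rank 1.
So rank 1 is Ivan.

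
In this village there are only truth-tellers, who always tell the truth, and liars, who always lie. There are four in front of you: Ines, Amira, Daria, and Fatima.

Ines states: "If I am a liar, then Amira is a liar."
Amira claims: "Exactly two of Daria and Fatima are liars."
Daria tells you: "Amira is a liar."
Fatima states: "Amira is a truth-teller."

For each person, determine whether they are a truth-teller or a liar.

Ines: truth-teller, Amira: liar, Daria: truth-teller, Fatima: liar

Consider Ines. Suppose Ines is a liar.
Then no assignment of the remaining roles makes every statement match its speaker's type — contradiction.
So Ines is a truth-teller.
Consider Amira. Suppose Amira is a truth-teller.
Then no assignment of the remaining roles makes every statement match its speaker's type — contradiction.
So Amira is a liar.
With that fixed, Daria's statement is true, so Daria is a truth-teller.
With that fixed, Fatima's statement is false, so Fatima is a liar.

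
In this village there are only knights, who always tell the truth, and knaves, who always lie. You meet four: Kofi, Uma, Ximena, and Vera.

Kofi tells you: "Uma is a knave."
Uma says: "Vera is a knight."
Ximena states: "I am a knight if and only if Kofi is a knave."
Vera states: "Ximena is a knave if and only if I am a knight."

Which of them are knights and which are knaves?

Consider Kofi. Suppose Kofi is a knight.
Then whichever role Ximena has, Ximena's statement has the wrong truth value — contradiction.
So Kofi is a knave.
Consider Uma. Suppose Uma is a knave.
Then Kofi's statement comes out true, contradicting Kofi being a knave.
So Uma is a knight.
Consider Ximena. Suppose Ximena is a knight.
Then whichever role Vera has, Vera's statement has the wrong truth value — contradiction.
So Ximena is a knave.
Consider Vera. Suppose Vera is a knave.
Then Uma's statement comes out false, contradicting Uma being a knight.
So Vera is a knight.

Kofi: knave, Uma: knight, Ximena: knave, Vera: knight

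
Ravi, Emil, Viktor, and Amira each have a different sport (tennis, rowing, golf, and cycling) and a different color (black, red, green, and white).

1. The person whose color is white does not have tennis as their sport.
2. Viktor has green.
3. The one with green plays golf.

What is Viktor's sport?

With clues 1–3, cycling, rowing, and tennis are impossible for Viktor's sport.
That leaves golf.

golf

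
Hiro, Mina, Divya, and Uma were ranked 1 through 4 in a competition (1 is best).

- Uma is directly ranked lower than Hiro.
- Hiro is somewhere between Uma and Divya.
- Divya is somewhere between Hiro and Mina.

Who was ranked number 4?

Uma

With clue 1, Hiro is ruled out for rank 4.
With clues 1–2, Divya is ruled out for rank 4.
With clues 1–3, Mina is ruled out for rank 4.
So rank 4 is Uma.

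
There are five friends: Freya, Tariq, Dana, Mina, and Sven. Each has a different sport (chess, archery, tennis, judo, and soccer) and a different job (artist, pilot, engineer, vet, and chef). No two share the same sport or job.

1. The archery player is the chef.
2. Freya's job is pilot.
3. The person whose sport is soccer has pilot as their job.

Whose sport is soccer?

With clues 1–3, Dana, Mina, Sven, and Tariq are impossible for the one with sport soccer.
That leaves Freya.

Freya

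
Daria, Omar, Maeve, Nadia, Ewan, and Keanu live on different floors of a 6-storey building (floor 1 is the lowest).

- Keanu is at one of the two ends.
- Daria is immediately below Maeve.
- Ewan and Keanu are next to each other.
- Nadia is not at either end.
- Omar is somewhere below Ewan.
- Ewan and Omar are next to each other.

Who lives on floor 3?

Nadia

With clue 1, Keanu is ruled out for floor 3.
With clues 1–3, Ewan is ruled out for floor 3.
With clues 1–6, Daria, Maeve, and Omar are ruled out for floor 3.
So floor 3 is Nadia.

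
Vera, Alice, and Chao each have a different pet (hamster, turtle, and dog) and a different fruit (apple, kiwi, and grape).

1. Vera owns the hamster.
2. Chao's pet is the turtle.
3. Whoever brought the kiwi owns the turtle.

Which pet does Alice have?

Clue 1 rules out hamster for Alice's pet.
With clues 1–2, turtle is impossible for Alice's pet.
That leaves dog.

dog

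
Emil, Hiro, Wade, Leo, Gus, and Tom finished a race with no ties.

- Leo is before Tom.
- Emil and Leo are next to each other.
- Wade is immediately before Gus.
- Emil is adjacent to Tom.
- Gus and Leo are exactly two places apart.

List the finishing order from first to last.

Wade, Gus, Hiro, Leo, Emil, Tom

From clue 1: Leo is in {1,2,3,4,5}.
From clues 1–2: Tom is in {3,4,5,6}.
From clues 1–4: Emil is in {2,3,4,5}.
From clues 1–5: Wade → place 1, Gus → place 2, Hiro → place 3, Leo → place 4, Emil → place 5, Tom → place 6.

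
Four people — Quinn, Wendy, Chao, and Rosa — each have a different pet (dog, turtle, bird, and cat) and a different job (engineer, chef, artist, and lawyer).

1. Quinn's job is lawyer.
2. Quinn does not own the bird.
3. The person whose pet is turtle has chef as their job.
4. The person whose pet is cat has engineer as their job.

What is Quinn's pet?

With clues 1–2, bird is impossible for Quinn's pet.
With clues 1–3, turtle is impossible for Quinn's pet.
With clues 1–4, cat is impossible for Quinn's pet.
That leaves dog.

dog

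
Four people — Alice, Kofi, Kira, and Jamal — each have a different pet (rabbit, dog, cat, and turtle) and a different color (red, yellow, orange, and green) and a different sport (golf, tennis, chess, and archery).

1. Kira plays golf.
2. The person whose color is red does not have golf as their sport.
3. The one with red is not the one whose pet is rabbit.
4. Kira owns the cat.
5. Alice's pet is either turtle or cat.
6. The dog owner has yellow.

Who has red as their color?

With clues 1–2, Kira is impossible for the one with color red.
With clues 1–6, Jamal and Kofi are impossible for the one with color red.
That leaves Alice.

Alice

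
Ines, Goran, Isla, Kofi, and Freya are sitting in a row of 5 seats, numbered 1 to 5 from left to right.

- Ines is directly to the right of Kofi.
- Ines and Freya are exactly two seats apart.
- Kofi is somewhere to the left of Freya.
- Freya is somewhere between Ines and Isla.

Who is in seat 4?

Freya

With clues 1–3, Ines and Kofi are ruled out for seat 4.
With clues 1–4, Goran and Isla are ruled out for seat 4.
So seat 4 is Freya.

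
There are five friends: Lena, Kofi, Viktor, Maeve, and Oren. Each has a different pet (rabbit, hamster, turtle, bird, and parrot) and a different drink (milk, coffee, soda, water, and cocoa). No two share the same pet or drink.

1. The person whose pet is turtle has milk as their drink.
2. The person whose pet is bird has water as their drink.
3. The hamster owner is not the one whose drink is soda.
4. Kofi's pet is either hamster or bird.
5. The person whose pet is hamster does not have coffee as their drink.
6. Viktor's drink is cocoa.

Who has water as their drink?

Kofi

With clues 1–6, Lena, Maeve, Oren, and Viktor are impossible for the one with drink water.
That leaves Kofi.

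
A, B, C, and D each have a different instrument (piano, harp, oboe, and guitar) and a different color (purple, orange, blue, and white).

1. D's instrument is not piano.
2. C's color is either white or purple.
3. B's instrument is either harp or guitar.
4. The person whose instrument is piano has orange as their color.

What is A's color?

orange

With clues 1–4, blue, purple, and white are impossible for A's color.
That leaves orange.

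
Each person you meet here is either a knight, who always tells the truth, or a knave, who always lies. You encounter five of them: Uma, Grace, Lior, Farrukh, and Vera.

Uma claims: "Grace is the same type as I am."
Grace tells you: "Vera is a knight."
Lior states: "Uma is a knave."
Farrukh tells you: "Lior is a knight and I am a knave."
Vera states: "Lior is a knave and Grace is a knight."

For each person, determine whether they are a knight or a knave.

Uma: knight, Grace: knight, Lior: knave, Farrukh: knave, Vera: knight

Consider Uma. Suppose Uma is a knave.
Then no assignment of the remaining roles makes every statement match its speaker's type — contradiction.
So Uma is a knight.
With that fixed, Lior's statement is false, so Lior is a knave.
With that fixed, Farrukh's statement is false, so Farrukh is a knave.
Consider Grace. Suppose Grace is a knave.
Then Uma's statement comes out false, contradicting Uma being a knight.
So Grace is a knight.
With that fixed, Vera's statement is true, so Vera is a knight.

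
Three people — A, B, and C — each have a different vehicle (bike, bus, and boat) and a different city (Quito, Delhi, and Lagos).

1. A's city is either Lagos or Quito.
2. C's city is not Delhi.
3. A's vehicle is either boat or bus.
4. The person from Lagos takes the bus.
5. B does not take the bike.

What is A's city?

Clue 1 rules out Delhi for A's city.
With clues 1–5, Quito is impossible for A's city.
That leaves Lagos.

Lagos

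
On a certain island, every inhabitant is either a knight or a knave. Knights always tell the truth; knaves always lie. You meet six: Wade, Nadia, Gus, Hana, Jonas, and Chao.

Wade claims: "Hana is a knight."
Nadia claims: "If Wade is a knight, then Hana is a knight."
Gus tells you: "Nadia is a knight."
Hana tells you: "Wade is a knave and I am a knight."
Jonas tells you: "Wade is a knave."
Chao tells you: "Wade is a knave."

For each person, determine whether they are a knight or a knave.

Wade: knave, Nadia: knight, Gus: knight, Hana: knave, Jonas: knight, Chao: knight

Consider Wade. Suppose Wade is a knight.
Then no assignment of the remaining roles makes every statement match its speaker's type — contradiction.
So Wade is a knave.
With that fixed, Nadia's statement is true, so Nadia is a knight.
With that fixed, Gus's statement is true, so Gus is a knight.
With that fixed, Jonas's statement is true, so Jonas is a knight.
With that fixed, Chao's statement is true, so Chao is a knight.
Consider Hana. Suppose Hana is a knight.
Then Wade's statement comes out true, contradicting Wade being a knave.
So Hana is a knave.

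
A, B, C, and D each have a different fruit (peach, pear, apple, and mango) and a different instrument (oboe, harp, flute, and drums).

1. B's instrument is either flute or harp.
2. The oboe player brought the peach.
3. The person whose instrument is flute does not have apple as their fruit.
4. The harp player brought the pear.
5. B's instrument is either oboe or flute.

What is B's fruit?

mango

With clues 1–2, peach is impossible for B's fruit.
With clues 1–4, apple is impossible for B's fruit.
With clues 1–5, pear is impossible for B's fruit.
That leaves mango.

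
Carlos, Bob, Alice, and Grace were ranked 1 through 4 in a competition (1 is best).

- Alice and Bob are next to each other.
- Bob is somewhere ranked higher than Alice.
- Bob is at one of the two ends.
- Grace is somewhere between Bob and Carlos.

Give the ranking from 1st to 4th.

Bob, Alice, Grace, Carlos

From clues 1–2: Bob is in {1,2,3}.
From clues 1–3: Bob → rank 1, Alice → rank 2.
From clues 1–4: Grace → rank 3, Carlos → rank 4.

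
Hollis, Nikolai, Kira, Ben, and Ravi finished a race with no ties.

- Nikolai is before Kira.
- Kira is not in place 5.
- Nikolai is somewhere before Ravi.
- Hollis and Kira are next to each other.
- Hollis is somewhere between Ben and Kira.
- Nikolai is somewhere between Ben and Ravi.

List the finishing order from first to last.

From clue 1: Nikolai is in {1,2,3,4}.
From clues 1–2: Nikolai is in {1,2,3}.
From clues 1–4: Nikolai is in {1,2}.
From clues 1–5: Hollis is in {3,4}.
From clues 1–6: Ben → place 1, Nikolai → place 2, Hollis → place 3, Kira → place 4, Ravi → place 5.

Ben, Nikolai, Hollis, Kira, Ravi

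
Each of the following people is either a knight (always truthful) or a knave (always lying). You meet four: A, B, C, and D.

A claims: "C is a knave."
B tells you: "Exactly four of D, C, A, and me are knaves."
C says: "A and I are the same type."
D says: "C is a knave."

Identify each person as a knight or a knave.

A: knight, B: knave, C: knave, D: knight

Consider A. Suppose A is a knave.
Then whichever role C has, C's statement has the wrong truth value — contradiction.
So A is a knight.
With that fixed, B's statement is false, so B is a knave.
Consider C. Suppose C is a knight.
Then A's statement comes out false, contradicting A being a knight.
So C is a knave.
With that fixed, D's statement is true, so D is a knight.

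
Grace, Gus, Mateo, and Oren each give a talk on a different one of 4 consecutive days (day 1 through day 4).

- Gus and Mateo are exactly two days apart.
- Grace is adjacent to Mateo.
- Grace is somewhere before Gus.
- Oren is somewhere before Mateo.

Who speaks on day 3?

With clues 1–3, Mateo is ruled out for day 3.
With clues 1–4, Gus and Oren are ruled out for day 3.
So day 3 is Grace.

Grace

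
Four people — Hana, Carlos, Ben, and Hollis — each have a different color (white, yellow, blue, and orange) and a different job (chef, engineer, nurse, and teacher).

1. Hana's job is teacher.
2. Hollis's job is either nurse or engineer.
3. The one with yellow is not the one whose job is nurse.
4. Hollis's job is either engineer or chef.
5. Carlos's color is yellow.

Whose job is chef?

Carlos

Clue 1 rules out Hana for the one with job chef.
With clues 1–2, Hollis is impossible for the one with job chef.
With clues 1–5, Ben is impossible for the one with job chef.
That leaves Carlos.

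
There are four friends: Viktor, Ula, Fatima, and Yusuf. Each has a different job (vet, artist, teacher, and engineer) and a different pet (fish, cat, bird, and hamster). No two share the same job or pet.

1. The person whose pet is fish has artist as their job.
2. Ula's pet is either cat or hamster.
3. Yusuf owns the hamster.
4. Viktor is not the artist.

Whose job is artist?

Fatima

With clues 1–2, Ula is impossible for the one with job artist.
With clues 1–3, Yusuf is impossible for the one with job artist.
With clues 1–4, Viktor is impossible for the one with job artist.
That leaves Fatima.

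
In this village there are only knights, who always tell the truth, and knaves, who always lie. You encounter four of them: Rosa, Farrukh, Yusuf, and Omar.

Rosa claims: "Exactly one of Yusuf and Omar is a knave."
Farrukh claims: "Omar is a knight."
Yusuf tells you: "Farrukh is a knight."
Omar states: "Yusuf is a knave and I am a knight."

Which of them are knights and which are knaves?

Rosa: knave, Farrukh: knave, Yusuf: knave, Omar: knave

Consider Rosa. Suppose Rosa is a knight.
Then no assignment of the remaining roles makes every statement match its speaker's type — contradiction.
So Rosa is a knave.
Consider Farrukh. Suppose Farrukh is a knight.
Then no assignment of the remaining roles makes every statement match its speaker's type — contradiction.
So Farrukh is a knave.
With that fixed, Yusuf's statement is false, so Yusuf is a knave.
Consider Omar. Suppose Omar is a knight.
Then Rosa's statement comes out true, contradicting Rosa being a knave.
So Omar is a knave.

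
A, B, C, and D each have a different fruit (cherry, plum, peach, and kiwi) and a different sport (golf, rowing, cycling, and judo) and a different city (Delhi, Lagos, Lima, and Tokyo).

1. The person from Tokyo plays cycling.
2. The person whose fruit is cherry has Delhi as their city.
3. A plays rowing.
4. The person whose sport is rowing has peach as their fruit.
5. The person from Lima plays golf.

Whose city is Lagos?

A

With clues 1–5, B, C, and D are impossible for the one with city Lagos.
That leaves A.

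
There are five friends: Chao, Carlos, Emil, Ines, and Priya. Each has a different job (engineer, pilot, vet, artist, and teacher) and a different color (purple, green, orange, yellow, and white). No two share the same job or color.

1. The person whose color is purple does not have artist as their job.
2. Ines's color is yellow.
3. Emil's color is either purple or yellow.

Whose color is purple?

With clues 1–2, Ines is impossible for the one with color purple.
With clues 1–3, Carlos, Chao, and Priya are impossible for the one with color purple.
That leaves Emil.

Emil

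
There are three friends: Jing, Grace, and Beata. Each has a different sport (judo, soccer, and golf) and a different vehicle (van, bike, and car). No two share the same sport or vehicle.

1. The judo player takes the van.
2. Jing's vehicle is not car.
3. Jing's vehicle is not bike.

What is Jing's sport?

With clues 1–3, golf and soccer are impossible for Jing's sport.
That leaves judo.

judo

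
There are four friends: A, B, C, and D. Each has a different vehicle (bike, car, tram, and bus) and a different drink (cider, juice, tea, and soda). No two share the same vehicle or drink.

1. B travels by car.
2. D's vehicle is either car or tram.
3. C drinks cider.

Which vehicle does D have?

tram

Clue 1 rules out car for D's vehicle.
With clues 1–2, bike and bus are impossible for D's vehicle.
That leaves tram.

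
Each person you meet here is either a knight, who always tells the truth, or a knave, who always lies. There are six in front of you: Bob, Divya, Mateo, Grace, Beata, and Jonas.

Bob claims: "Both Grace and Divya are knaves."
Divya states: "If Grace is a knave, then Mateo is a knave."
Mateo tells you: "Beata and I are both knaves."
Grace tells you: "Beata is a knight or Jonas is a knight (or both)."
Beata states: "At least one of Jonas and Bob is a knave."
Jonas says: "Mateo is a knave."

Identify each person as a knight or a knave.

Consider Bob. Suppose Bob is a knight.
Then no assignment of the remaining roles makes every statement match its speaker's type — contradiction.
So Bob is a knave.
With that fixed, Beata's statement is true, so Beata is a knight.
With that fixed, Mateo's statement is false, so Mateo is a knave.
With that fixed, Grace's statement is true, so Grace is a knight.
With that fixed, Jonas's statement is true, so Jonas is a knight.
With that fixed, Divya's statement is true, so Divya is a knight.

Bob: knave, Divya: knight, Mateo: knave, Grace: knight, Beata: knight, Jonas: knight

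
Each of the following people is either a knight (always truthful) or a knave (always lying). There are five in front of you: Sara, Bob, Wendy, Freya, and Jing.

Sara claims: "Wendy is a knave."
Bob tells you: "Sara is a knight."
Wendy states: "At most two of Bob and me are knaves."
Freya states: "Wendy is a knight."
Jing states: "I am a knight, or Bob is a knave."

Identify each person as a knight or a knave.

Regardless of anyone's role, Wendy's statement is true, so Wendy is a knight.
With that fixed, Freya's statement is true, so Freya is a knight.
With that fixed, Sara's statement is false, so Sara is a knave.
With that fixed, Bob's statement is false, so Bob is a knave.
With that fixed, Jing's statement is true, so Jing is a knight.

Sara: knave, Bob: knave, Wendy: knight, Freya: knight, Jing: knight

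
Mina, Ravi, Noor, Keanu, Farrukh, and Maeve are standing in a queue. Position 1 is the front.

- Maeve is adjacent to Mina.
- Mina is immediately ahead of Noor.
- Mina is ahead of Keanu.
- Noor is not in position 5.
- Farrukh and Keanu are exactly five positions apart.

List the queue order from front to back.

Farrukh, Maeve, Mina, Noor, Ravi, Keanu

From clues 1–2: Mina is in {2,3,4,5}.
From clues 1–3: Mina is in {2,3,4}.
From clues 1–4: Mina is in {2,3}.
From clues 1–5: Farrukh → position 1, Maeve → position 2, Mina → position 3, Noor → position 4, Ravi → position 5, Keanu → position 6.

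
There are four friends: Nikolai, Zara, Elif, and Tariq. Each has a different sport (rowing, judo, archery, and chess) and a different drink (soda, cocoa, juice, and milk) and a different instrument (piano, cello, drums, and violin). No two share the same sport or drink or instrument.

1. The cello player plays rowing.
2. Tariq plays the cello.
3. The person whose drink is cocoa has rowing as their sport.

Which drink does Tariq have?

With clues 1–3, juice, milk, and soda are impossible for Tariq's drink.
That leaves cocoa.

cocoa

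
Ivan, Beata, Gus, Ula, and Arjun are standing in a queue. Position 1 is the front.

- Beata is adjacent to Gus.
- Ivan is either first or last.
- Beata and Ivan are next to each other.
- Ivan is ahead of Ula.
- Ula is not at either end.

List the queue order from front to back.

Ivan, Beata, Gus, Ula, Arjun

From clues 1–2: Ivan is in {1,5}.
From clues 1–3: Gus → position 3.
From clues 1–4: Ivan → position 1, Beata → position 2.
From clues 1–5: Ula → position 4, Arjun → position 5.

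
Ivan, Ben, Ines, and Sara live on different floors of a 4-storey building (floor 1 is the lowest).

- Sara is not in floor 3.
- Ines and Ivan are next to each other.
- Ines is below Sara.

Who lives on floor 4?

Sara

With clues 1–3, Ben, Ines, and Ivan are ruled out for floor 4.
So floor 4 is Sara.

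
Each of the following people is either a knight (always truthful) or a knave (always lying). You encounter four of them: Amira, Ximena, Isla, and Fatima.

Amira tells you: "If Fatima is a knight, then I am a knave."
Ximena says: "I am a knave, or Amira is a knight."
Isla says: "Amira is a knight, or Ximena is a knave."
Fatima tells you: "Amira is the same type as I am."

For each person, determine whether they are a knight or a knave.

Amira: knight, Ximena: knight, Isla: knight, Fatima: knave

Consider Amira. Suppose Amira is a knave.
Then Amira's own statement would have to be false, but it can't be — contradiction.
So Amira is a knight.
With that fixed, Ximena's statement is true, so Ximena is a knight.
With that fixed, Isla's statement is true, so Isla is a knight.
Consider Fatima. Suppose Fatima is a knight.
Then Amira's statement comes out false, contradicting Amira being a knight.
So Fatima is a knave.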